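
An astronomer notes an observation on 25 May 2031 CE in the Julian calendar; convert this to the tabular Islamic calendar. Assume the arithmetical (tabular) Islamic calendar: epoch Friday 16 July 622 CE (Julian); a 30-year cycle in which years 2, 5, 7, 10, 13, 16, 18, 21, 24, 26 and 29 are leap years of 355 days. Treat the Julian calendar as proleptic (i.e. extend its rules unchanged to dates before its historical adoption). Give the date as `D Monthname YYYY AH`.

16 Safar 1453 AH

The source date corresponds to 7 June 2031 in the Gregorian calendar (JDN 2463025).
That day falls on 16 Safar 1453 AH in the tabular Islamic calendar.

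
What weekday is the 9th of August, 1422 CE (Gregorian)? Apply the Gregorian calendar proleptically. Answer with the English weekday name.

Friday

Since JDN mod 7 = 4 (0 = Monday), the day is Friday.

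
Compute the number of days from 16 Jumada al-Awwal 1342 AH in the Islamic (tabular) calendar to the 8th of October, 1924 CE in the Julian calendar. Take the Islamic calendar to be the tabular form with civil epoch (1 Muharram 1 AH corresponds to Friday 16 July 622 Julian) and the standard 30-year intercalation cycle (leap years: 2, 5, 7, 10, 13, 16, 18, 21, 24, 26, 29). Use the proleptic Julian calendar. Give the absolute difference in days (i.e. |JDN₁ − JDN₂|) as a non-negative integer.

301

JDN of the first date = 2423779.
JDN of the second date = 2424080.
|2424080 − 2423779| = 301.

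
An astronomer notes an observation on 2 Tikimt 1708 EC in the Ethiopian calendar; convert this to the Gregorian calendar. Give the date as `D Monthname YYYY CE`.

11 October 1715 CE

Both dates share Julian Day Number 2347734; in the Gregorian calendar that is 11 October 1715 CE.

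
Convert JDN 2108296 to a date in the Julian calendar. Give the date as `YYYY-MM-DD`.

1060-03-14

JDN 2108296 is 20 March 1060 in the proleptic Gregorian calendar.
In the Julian calendar that day is 1060-03-14.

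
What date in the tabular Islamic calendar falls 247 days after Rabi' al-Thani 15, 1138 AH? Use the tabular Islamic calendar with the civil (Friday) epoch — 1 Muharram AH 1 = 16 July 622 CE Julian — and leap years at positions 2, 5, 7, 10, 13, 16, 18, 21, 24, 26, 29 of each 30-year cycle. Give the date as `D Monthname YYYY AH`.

JDN of Rabi' al-Thani 15, 1138 AH = 2351458.
2351458 + 247 = 2351705.
JDN 2351705 in the tabular Islamic calendar is 26 Dhu al-Hijjah 1138 AH.

26 Dhu al-Hijjah 1138 AH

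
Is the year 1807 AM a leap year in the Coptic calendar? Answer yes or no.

yes

1807 mod 4 = 3; in the Coptic calendar a year is leap when year mod 4 = 3, so it is a leap year.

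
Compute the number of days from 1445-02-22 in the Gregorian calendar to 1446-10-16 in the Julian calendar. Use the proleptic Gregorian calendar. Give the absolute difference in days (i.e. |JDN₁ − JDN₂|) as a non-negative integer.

First date → JDN 2248888; second date → JDN 2249498.
The interval is |2248888 − 2249498| = 610 days.

610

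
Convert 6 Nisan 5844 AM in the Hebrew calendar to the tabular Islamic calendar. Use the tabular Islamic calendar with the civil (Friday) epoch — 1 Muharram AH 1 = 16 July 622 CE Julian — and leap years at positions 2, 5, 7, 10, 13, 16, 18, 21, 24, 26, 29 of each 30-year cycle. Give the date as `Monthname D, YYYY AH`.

Sha'ban 5, 1507 AH

Both dates share Julian Day Number 2482327; in the tabular Islamic calendar that is 5 Sha'ban 1507 AH.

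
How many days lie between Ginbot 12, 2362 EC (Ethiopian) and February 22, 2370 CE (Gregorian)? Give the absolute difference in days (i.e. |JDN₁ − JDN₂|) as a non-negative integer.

JDN of the first date = 2586827.
JDN of the second date = 2586737.
|2586737 − 2586827| = 90.

90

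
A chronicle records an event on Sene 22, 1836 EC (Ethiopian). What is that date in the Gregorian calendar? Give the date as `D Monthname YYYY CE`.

Julian Day Number of the source date = 2394746.
Converting JDN 2394746 to the Gregorian calendar gives 28 June 1844 CE.

28 June 1844 CE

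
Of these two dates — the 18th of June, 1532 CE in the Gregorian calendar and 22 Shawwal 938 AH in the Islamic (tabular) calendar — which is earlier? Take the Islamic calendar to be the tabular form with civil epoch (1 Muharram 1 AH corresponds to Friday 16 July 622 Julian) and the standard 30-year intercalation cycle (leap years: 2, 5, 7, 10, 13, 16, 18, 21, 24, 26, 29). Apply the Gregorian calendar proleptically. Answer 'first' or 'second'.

Converting both to JDN: 2280780 vs 2280769; the smaller is the second.

second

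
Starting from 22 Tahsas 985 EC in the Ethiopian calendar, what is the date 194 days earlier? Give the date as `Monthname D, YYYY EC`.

The starting date is JDN 2083738; 2083738 − 194 = 2083544.
JDN 2083544 corresponds to Sene 13, 984 EC.

Sene 13, 984 EC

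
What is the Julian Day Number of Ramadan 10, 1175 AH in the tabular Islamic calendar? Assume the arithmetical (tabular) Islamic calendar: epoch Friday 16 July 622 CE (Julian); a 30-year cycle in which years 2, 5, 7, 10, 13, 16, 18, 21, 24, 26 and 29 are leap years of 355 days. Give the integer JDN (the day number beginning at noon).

Equivalently 4 April 1762 (Gregorian).
JDN 2299161 is 15 October 1582 CE (Gregorian); the target day is +65550 days from there, so JDN = 2364711.

2364711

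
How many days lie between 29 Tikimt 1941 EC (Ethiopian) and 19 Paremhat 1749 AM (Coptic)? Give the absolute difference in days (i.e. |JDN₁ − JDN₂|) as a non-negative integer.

30821

JDN of the first date = 2432864.
JDN of the second date = 2463685.
|2463685 − 2432864| = 30821.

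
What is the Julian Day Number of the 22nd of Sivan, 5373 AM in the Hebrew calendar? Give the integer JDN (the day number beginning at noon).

Equivalently 11 June 1613 (Gregorian).
JDN 2451545 is 1 January 2000 CE (Gregorian); the target day is −141187 days from there, so JDN = 2310358.

2310358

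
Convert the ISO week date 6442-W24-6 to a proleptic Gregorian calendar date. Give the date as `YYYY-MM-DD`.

6442-06-14

ISO week 1 of 6442 is the week containing the first Thursday of 6442.
Week 24, day 6 (Saturday) lands on 6442-06-14.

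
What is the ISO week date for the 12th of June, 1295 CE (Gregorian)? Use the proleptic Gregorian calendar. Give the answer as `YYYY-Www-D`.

1295-W23-7

The weekday is Sunday (ISO weekday 7).
That Sunday belongs to ISO week 23 of ISO year 1295.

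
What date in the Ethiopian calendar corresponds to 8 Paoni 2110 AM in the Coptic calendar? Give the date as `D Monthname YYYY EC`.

8 Sene 2386 EC

Both dates share Julian Day Number 2595619; in the Ethiopian calendar that is 8 Sene 2386 EC.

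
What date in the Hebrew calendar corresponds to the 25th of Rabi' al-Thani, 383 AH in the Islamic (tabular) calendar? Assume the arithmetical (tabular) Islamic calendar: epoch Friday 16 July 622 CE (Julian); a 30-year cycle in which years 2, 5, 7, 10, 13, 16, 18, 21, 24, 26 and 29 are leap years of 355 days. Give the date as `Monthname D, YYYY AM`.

The source date corresponds to 24 June 993 in the proleptic Gregorian calendar (JDN 2083921).
That day falls on 27 Sivan 4753 AM in the Hebrew calendar.

Sivan 27, 4753 AM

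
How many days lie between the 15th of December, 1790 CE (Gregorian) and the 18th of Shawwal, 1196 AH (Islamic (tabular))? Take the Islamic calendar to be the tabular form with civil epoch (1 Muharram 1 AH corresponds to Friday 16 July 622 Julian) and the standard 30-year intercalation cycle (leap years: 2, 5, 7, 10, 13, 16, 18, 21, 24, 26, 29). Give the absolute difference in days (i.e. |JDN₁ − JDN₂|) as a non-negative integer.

First date → JDN 2375193; second date → JDN 2372191.
The interval is |2375193 − 2372191| = 3002 days.

3002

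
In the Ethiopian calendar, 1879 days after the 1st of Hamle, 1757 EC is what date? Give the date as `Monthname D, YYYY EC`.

JDN of the 1st of Hamle, 1757 EC = 2365900.
2365900 + 1879 = 2367779.
JDN 2367779 in the Ethiopian calendar is Nehase 24, 1762 EC.

Nehase 24, 1762 EC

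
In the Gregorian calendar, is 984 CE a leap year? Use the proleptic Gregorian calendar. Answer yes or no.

yes

984 is divisible by 4 and not by 100, so it is a leap year.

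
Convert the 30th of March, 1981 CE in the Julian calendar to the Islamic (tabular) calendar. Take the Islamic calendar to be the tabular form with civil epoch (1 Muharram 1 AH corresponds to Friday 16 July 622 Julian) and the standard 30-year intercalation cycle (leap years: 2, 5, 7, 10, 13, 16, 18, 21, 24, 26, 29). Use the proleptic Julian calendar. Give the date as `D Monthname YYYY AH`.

The source date corresponds to 12 April 1981 in the Gregorian calendar (JDN 2444707).
That day falls on 7 Jumada al-Thani 1401 AH in the tabular Islamic calendar.

7 Jumada al-Thani 1401 AH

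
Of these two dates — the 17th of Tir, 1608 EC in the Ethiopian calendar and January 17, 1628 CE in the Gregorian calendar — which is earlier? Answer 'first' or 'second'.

first

Converting both to JDN: 2311314 vs 2315691; the smaller is the first.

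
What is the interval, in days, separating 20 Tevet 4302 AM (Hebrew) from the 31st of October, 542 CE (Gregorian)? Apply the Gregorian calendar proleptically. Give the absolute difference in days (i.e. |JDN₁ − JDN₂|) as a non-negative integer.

First date → JDN 1919015; second date → JDN 1919325.
The interval is |1919015 − 1919325| = 310 days.

310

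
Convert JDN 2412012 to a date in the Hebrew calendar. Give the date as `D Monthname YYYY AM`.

The Gregorian equivalent of JDN 2412012 is 6 October 1891.
In the Hebrew calendar that day is 4 Tishrei 5652 AM.

4 Tishrei 5652 AM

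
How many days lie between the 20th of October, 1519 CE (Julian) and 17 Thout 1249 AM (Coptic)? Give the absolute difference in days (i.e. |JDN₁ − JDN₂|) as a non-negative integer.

4713

JDN of the first date = 2276165.
JDN of the second date = 2280878.
|2280878 − 2276165| = 4713.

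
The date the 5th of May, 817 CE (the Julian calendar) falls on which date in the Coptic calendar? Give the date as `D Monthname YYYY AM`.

The source date corresponds to 9 May 817 in the proleptic Gregorian calendar (JDN 2019592).
That day falls on 10 Pashons 533 AM in the Coptic calendar.

10 Pashons 533 AM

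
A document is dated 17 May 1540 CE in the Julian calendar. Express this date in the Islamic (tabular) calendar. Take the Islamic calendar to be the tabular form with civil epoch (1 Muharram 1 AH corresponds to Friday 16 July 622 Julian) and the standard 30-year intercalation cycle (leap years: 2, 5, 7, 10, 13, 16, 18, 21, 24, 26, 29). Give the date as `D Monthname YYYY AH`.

10 Muharram 947 AH

Julian Day Number of the source date = 2283680.
Converting JDN 2283680 to the tabular Islamic calendar gives 10 Muharram 947 AH.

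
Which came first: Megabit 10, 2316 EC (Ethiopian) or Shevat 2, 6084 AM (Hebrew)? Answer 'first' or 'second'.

second

Converting both to JDN: 2569964 vs 2569911; the smaller is the second.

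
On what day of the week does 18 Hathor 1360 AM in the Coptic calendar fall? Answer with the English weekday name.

Wednesday

In the Gregorian calendar this is 25 November 1643 (JDN 2321482).
Since JDN mod 7 = 2 (0 = Monday), the day is Wednesday.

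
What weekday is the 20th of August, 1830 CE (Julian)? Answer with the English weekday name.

This is JDN 2389697 (1 September 1830 Gregorian).
Since JDN mod 7 = 2 (0 = Monday), the day is Wednesday.

Wednesday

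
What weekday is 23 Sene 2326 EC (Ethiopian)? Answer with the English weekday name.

Equivalently 3 July 2334 Gregorian, JDN 2573719.
2573719 ≡ 1 (mod 7); counting from Monday = 0 gives Tuesday.

Tuesday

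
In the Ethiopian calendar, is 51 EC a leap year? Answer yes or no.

51 mod 4 = 3; in the Ethiopian calendar a year is leap when year mod 4 = 3, so it is a leap year.

yes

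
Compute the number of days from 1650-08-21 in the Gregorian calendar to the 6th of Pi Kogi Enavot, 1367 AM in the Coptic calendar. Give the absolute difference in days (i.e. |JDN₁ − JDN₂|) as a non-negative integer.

383

First date → JDN 2323943; second date → JDN 2324326.
The interval is |2323943 − 2324326| = 383 days.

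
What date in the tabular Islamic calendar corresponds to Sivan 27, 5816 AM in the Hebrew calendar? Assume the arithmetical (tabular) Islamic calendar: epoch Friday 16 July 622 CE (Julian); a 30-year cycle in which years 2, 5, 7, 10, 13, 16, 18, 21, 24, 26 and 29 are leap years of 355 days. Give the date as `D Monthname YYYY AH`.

27 Dhu al-Qa'dah 1478 AH

Julian Day Number of the source date = 2472161.
Converting JDN 2472161 to the tabular Islamic calendar gives 27 Dhu al-Qa'dah 1478 AH.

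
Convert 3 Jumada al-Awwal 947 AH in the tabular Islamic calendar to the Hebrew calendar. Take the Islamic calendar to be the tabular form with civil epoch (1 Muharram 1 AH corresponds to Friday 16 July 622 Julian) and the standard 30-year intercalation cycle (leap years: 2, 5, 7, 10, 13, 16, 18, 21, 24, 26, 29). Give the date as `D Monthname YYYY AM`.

The source date corresponds to 15 September 1540 in the proleptic Gregorian calendar (JDN 2283791).
That day falls on 4 Tishrei 5301 AM in the Hebrew calendar.

4 Tishrei 5301 AM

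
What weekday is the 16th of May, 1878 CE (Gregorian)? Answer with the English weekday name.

Thursday

Since JDN mod 7 = 3 (0 = Monday), the day is Thursday.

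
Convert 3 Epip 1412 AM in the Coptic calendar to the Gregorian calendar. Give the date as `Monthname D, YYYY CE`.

July 7, 1696 CE

Julian Day Number of the source date = 2340700.
Converting JDN 2340700 to the Gregorian calendar gives 7 July 1696 CE.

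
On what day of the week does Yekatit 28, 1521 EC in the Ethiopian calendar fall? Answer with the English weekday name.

Monday

Equivalently 4 March 1529 Gregorian, JDN 2279578.
JDN 2279578 mod 7 = 0, and JDN 0 was a Monday, so this is a Monday.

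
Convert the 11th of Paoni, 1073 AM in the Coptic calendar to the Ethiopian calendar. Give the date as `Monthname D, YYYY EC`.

Both dates share Julian Day Number 2216858; in the Ethiopian calendar that is 11 Sene 1349 EC.

Sene 11, 1349 EC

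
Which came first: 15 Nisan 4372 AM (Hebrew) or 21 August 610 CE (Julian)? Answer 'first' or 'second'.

second

Converting both to JDN: 1944673 vs 1944093; the smaller is the second.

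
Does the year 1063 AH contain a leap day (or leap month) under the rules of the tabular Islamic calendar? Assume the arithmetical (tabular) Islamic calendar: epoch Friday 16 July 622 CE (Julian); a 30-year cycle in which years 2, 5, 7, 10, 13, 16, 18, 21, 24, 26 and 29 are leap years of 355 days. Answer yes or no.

yes

Year 1063 AH is year 13 of its 30-year cycle; leap positions are 2, 5, 7, 10, 13, 16, 18, 21, 24, 26, 29, so it is a leap year (355 days).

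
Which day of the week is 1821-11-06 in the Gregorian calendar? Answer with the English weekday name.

Tuesday

JDN 2386476 mod 7 = 1, and JDN 0 was a Monday, so this is a Tuesday.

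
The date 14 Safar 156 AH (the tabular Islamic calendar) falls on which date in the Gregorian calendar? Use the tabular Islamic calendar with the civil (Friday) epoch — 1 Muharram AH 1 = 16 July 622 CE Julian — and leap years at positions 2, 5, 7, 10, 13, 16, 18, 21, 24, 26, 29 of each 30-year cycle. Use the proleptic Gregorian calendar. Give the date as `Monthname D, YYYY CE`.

Both dates share Julian Day Number 2003410; in the Gregorian calendar that is 18 January 773 CE.

January 18, 773 CE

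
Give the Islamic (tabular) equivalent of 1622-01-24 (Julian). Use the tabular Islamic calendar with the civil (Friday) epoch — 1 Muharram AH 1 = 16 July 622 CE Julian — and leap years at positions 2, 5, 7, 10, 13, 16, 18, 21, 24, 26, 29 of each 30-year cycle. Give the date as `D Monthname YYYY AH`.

21 Rabi' al-Awwal 1031 AH

Both dates share Julian Day Number 2313517; in the tabular Islamic calendar that is 21 Rabi' al-Awwal 1031 AH.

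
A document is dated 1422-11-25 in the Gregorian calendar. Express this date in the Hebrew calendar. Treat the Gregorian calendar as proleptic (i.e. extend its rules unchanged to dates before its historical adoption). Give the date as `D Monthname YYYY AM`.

Julian Day Number of the source date = 2240763.
Converting JDN 2240763 to the Hebrew calendar gives 2 Kislev 5183 AM.

2 Kislev 5183 AM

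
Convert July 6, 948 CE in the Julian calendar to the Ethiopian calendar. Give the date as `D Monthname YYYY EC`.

12 Hamle 940 EC

Both dates share Julian Day Number 2067502; in the Ethiopian calendar that is 12 Hamle 940 EC.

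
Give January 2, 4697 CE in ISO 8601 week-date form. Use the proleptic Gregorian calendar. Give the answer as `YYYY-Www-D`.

The weekday is Saturday (ISO weekday 6).
That Saturday belongs to ISO week 53 of ISO year 4696.

4696-W53-6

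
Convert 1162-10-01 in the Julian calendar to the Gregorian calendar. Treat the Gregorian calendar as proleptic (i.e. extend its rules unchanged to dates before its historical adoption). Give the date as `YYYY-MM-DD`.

At this point the Julian calendar is 7 days behind the Gregorian.
1 October 1162 Julian + 7 days → 8 October 1162 Gregorian.

1162-10-08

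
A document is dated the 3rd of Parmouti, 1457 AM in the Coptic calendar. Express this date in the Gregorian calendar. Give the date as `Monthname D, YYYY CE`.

Both dates share Julian Day Number 2357046; in the Gregorian calendar that is 9 April 1741 CE.

April 9, 1741 CE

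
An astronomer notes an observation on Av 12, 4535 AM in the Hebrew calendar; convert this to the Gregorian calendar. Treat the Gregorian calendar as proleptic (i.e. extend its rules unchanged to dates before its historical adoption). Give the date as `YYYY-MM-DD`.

0775-07-18

Julian Day Number of the source date = 2004321.
Converting JDN 2004321 to the Gregorian calendar gives 18 July 775 CE.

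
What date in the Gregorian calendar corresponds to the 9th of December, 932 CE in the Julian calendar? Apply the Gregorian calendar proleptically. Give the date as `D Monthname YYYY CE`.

14 December 932 CE

For dates in this range the Gregorian date is 5 days ahead of the Julian.
9 December 932 Julian + 5 days → 14 December 932 Gregorian.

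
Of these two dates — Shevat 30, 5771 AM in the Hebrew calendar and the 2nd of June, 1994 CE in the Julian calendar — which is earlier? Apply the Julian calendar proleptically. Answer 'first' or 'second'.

second

The two dates have Julian Day Numbers 2455597 and 2449519 respectively.
Since 2449519 < 2455597, the second date comes first.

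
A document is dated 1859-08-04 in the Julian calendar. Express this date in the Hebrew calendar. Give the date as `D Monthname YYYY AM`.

Julian Day Number of the source date = 2400273.
Converting JDN 2400273 to the Hebrew calendar gives 16 Av 5619 AM.

16 Av 5619 AM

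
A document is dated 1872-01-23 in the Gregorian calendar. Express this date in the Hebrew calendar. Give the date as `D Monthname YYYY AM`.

13 Shevat 5632 AM

Both dates share Julian Day Number 2404816; in the Hebrew calendar that is 13 Shevat 5632 AM.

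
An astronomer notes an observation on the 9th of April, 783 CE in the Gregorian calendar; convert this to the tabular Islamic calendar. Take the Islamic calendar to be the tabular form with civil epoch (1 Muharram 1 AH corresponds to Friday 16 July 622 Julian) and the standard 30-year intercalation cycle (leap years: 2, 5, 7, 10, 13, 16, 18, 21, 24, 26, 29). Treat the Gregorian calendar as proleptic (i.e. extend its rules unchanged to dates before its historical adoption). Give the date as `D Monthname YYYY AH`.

Both dates share Julian Day Number 2007143; in the tabular Islamic calendar that is 27 Sha'ban 166 AH.

27 Sha'ban 166 AH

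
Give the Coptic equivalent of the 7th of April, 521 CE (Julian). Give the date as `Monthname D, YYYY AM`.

Julian Day Number of the source date = 1911450.
Converting JDN 1911450 to the Coptic calendar gives 12 Parmouti 237 AM.

Parmouti 12, 237 AM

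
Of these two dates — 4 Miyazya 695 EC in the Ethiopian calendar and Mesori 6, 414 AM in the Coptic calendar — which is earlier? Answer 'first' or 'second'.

The two dates have Julian Day Numbers 1977917 and 1976213 respectively.
Since 1976213 < 1977917, the second date comes first.

second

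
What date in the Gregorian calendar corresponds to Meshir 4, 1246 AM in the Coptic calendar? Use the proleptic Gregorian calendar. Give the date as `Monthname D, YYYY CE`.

Both dates share Julian Day Number 2279919; in the Gregorian calendar that is 8 February 1530 CE.

February 8, 1530 CE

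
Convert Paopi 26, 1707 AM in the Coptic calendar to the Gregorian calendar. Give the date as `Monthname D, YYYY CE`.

November 5, 1990 CE

Julian Day Number of the source date = 2448201.
Converting JDN 2448201 to the Gregorian calendar gives 5 November 1990 CE.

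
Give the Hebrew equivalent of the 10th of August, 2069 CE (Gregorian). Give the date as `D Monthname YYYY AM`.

Both dates share Julian Day Number 2476969; in the Hebrew calendar that is 23 Av 5829 AM.

23 Av 5829 AM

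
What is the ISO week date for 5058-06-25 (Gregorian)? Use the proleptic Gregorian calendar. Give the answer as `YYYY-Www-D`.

The weekday is Friday (ISO weekday 5).
That Friday belongs to ISO week 25 of ISO year 5058.

5058-W25-5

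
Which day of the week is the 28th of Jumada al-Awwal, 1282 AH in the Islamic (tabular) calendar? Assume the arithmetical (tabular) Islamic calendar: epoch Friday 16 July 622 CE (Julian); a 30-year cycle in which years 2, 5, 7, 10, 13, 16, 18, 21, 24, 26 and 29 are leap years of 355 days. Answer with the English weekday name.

Thursday

This is JDN 2402529 (19 October 1865 Gregorian).
JDN 2402529 mod 7 = 3, and JDN 0 was a Monday, so this is a Thursday.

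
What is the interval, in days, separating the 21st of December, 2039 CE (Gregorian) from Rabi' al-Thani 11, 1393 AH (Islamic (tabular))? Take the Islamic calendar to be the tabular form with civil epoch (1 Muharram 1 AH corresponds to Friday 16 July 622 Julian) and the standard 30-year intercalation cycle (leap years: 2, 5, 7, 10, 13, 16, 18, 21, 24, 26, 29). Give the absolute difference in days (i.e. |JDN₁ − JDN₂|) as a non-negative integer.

24327

First date → JDN 2466144; second date → JDN 2441817.
The interval is |2466144 − 2441817| = 24327 days.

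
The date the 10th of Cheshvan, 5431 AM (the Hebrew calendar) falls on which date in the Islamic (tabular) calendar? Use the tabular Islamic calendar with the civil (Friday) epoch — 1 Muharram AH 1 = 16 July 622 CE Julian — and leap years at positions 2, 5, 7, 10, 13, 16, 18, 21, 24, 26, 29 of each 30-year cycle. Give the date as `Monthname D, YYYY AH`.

Jumada al-Thani 9, 1081 AH

Julian Day Number of the source date = 2331312.
Converting JDN 2331312 to the tabular Islamic calendar gives 9 Jumada al-Thani 1081 AH.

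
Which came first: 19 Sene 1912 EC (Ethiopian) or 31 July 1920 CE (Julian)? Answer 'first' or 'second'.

first

First date → JDN 2422502; second date → JDN 2422550.
JDN 2422502 < JDN 2422550, so the first date is earlier.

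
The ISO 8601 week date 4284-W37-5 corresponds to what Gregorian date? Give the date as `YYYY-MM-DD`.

ISO week 1 of 4284 is the week containing the first Thursday of 4284.
Week 37, day 5 (Friday) lands on 4284-09-12.

4284-09-12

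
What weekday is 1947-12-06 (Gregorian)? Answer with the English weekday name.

JDN 2432526 mod 7 = 5, and JDN 0 was a Monday, so this is a Saturday.

Saturday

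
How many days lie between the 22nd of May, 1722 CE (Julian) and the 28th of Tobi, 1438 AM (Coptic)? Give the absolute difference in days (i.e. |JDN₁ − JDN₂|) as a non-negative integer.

JDN of the first date = 2350160.
JDN of the second date = 2350041.
|2350041 − 2350160| = 119.

119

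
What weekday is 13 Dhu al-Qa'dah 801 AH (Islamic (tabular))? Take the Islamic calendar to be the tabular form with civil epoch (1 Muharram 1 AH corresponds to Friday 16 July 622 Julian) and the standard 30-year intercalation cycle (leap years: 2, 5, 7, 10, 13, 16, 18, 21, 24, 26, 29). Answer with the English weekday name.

Equivalently 25 July 1399 Gregorian, JDN 2232240.
JDN 2232240 mod 7 = 3, and JDN 0 was a Monday, so this is a Thursday.

Thursday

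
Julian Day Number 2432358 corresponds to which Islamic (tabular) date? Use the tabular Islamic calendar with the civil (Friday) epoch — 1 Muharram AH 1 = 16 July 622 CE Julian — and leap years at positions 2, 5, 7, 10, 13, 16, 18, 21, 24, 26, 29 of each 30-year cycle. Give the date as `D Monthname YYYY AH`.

2 Sha'ban 1366 AH

The Gregorian equivalent of JDN 2432358 is 21 June 1947.
In the tabular Islamic calendar that day is 2 Sha'ban 1366 AH.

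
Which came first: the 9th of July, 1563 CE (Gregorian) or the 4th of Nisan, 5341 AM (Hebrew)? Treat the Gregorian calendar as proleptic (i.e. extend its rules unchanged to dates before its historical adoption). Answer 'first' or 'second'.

Converting both to JDN: 2292123 vs 2298585; the smaller is the first.

first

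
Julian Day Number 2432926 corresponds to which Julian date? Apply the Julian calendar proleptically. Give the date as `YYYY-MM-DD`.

1948-12-27

The Gregorian equivalent of JDN 2432926 is 9 January 1949.
In the Julian calendar that day is 1948-12-27.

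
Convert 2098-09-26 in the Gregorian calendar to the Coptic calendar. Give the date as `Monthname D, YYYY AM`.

Both dates share Julian Day Number 2487608; in the Coptic calendar that is 16 Thout 1815 AM.

Thout 16, 1815 AM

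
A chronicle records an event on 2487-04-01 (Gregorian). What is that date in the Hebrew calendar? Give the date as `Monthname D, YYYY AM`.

Both dates share Julian Day Number 2629509; in the Hebrew calendar that is 8 Nisan 6247 AM.

Nisan 8, 6247 AM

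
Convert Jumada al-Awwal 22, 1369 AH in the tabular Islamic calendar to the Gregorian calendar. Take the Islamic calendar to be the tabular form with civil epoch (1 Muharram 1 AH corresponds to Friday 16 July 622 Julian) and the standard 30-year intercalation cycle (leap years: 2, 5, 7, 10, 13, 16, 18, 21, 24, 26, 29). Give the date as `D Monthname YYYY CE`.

12 March 1950 CE

Both dates share Julian Day Number 2433353; in the Gregorian calendar that is 12 March 1950 CE.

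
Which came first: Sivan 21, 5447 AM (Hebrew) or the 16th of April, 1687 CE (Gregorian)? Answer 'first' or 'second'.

second

First date → JDN 2337377; second date → JDN 2337330.
JDN 2337330 < JDN 2337377, so the second date is earlier.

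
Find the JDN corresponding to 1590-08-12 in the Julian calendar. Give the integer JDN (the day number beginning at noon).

In the Gregorian calendar the same day is 22 August 1590.
JDN 2400001 is 17 November 1858 CE (Gregorian), MJD 0; the target day is −97972 days from there, so JDN = 2302029.

2302029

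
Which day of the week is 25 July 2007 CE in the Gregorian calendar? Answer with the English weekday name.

Since JDN mod 7 = 2 (0 = Monday), the day is Wednesday.

Wednesday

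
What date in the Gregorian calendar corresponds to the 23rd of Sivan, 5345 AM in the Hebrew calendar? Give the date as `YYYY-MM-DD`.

1585-06-20

Julian Day Number of the source date = 2300140.
Converting JDN 2300140 to the Gregorian calendar gives 20 June 1585 CE.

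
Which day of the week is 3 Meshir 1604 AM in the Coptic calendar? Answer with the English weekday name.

Friday

Equivalently 10 February 1888 Gregorian, JDN 2410678.
2410678 ≡ 4 (mod 7); counting from Monday = 0 gives Friday.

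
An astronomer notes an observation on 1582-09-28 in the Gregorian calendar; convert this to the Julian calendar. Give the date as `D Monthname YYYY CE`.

18 September 1582 CE

The Julian–Gregorian offset here is 10 days (Julian trailing).
28 September 1582 Gregorian − 10 days → 18 September 1582 Julian.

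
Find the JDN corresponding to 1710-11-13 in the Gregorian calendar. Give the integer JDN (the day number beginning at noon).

JDN 2400001 is 17 November 1858 CE (Gregorian), MJD 0; the target day is −54060 days from there, so JDN = 2345941.

2345941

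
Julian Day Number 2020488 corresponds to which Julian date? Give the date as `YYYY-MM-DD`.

JDN 2020488 is 22 October 819 in the proleptic Gregorian calendar.
In the Julian calendar that day is 0819-10-18.

0819-10-18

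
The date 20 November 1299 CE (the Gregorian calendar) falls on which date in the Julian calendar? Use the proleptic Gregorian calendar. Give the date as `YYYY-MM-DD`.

1299-11-13

The Julian–Gregorian offset here is 7 days (Julian trailing).
20 November 1299 Gregorian − 7 days → 13 November 1299 Julian.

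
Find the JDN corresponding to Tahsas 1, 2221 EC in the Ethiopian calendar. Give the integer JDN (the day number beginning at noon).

In the Gregorian calendar the same day is 12 December 2228.
JDN 2451545 is 1 January 2000 CE (Gregorian); the target day is +83621 days from there, so JDN = 2535166.

2535166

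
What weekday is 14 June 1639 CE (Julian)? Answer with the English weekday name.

This is JDN 2319867 (24 June 1639 Gregorian).
Since JDN mod 7 = 4 (0 = Monday), the day is Friday.

Friday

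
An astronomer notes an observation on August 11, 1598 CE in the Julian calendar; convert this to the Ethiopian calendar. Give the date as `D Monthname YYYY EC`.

Julian Day Number of the source date = 2304950.
Converting JDN 2304950 to the Ethiopian calendar gives 18 Nehase 1590 EC.

18 Nehase 1590 EC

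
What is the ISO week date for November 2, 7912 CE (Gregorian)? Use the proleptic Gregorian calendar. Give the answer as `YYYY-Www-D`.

7912-W44-6

The weekday is Saturday (ISO weekday 6).
That Saturday belongs to ISO week 44 of ISO year 7912.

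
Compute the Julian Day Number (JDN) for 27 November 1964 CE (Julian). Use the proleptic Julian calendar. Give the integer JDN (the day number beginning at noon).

2438740

In the Gregorian calendar the same day is 10 December 1964.
JDN 2400001 is 17 November 1858 CE (Gregorian), MJD 0; the target day is +38739 days from there, so JDN = 2438740.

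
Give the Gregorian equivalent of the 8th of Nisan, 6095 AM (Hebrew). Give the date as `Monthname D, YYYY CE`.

Julian Day Number of the source date = 2573992.
Converting JDN 2573992 to the Gregorian calendar gives 2 April 2335 CE.

April 2, 2335 CE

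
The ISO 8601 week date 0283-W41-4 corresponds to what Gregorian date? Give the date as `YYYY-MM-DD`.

ISO week 1 of 283 is the week containing the first Thursday of 283.
Week 41, day 4 (Thursday) lands on 0283-10-11.

0283-10-11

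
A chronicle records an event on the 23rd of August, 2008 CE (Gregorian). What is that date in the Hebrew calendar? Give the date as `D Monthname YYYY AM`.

22 Av 5768 AM

Both dates share Julian Day Number 2454702; in the Hebrew calendar that is 22 Av 5768 AM.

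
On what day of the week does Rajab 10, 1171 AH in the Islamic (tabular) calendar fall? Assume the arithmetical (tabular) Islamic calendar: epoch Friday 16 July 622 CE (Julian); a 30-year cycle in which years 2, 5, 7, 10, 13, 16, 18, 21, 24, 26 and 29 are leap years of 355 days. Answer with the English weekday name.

In the Gregorian calendar this is 20 March 1758 (JDN 2363235).
Since JDN mod 7 = 0 (0 = Monday), the day is Monday.

Monday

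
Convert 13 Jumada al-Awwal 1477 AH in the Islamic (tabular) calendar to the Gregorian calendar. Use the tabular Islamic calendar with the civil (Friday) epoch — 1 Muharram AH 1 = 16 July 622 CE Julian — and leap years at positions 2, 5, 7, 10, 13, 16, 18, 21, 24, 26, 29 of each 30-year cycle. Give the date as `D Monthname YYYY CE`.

Both dates share Julian Day Number 2471615; in the Gregorian calendar that is 13 December 2054 CE.

13 December 2054 CE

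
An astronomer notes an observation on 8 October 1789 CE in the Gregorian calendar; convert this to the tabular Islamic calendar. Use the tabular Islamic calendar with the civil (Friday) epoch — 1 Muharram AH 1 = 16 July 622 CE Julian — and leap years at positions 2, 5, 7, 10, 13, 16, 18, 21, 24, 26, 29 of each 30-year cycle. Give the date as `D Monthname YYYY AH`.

18 Muharram 1204 AH

Julian Day Number of the source date = 2374760.
Converting JDN 2374760 to the tabular Islamic calendar gives 18 Muharram 1204 AH.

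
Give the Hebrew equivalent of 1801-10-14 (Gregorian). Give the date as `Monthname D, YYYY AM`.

Julian Day Number of the source date = 2379148.
Converting JDN 2379148 to the Hebrew calendar gives 7 Cheshvan 5562 AM.

Cheshvan 7, 5562 AM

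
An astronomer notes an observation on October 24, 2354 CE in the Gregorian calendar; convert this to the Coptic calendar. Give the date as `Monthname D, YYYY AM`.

Both dates share Julian Day Number 2581137; in the Coptic calendar that is 11 Paopi 2071 AM.

Paopi 11, 2071 AM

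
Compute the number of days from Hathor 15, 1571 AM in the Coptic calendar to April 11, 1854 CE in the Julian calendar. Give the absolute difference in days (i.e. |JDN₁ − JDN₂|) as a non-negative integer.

214

First date → JDN 2398546; second date → JDN 2398332.
The interval is |2398546 − 2398332| = 214 days.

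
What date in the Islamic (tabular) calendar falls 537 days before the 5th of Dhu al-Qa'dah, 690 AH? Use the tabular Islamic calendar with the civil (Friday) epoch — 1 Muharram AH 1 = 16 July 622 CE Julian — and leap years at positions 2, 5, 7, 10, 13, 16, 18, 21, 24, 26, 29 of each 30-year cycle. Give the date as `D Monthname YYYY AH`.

29 Rabi' al-Thani 689 AH

The starting date is JDN 2192898; 2192898 − 537 = 2192361.
JDN 2192361 corresponds to 29 Rabi' al-Thani 689 AH.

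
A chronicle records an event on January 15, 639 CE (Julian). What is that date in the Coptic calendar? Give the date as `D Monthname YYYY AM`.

20 Tobi 355 AM

Julian Day Number of the source date = 1954467.
Converting JDN 1954467 to the Coptic calendar gives 20 Tobi 355 AM.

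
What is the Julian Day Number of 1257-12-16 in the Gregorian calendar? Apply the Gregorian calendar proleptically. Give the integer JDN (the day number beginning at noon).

JDN 2299161 is 15 October 1582 CE (Gregorian); the target day is −118641 days from there, so JDN = 2180520.

2180520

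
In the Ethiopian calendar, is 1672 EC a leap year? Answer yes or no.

1672 mod 4 = 0; in the Ethiopian calendar a year is leap when year mod 4 = 3, so it is a common year.

no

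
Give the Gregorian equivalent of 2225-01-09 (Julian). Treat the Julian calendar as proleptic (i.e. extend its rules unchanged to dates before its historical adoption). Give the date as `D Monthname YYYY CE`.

24 January 2225 CE

The Julian–Gregorian offset here is 15 days (Julian trailing).
9 January 2225 Julian + 15 days → 24 January 2225 Gregorian.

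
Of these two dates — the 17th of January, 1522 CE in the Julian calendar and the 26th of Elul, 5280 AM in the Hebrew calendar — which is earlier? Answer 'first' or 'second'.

First date → JDN 2276985; second date → JDN 2276490.
JDN 2276490 < JDN 2276985, so the second date is earlier.

second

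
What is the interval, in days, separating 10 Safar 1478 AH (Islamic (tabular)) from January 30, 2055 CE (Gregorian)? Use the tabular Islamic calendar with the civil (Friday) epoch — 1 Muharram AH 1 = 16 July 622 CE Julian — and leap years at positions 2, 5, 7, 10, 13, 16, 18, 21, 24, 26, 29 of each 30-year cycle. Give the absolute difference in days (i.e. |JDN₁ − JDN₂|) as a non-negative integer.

First date → JDN 2471879; second date → JDN 2471663.
The interval is |2471879 − 2471663| = 216 days.

216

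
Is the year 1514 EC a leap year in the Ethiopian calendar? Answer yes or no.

no

1514 mod 4 = 2; in the Ethiopian calendar a year is leap when year mod 4 = 3, so it is a common year.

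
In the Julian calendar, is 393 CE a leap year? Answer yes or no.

no

393 mod 4 = 1, so it is a common year in the Julian calendar.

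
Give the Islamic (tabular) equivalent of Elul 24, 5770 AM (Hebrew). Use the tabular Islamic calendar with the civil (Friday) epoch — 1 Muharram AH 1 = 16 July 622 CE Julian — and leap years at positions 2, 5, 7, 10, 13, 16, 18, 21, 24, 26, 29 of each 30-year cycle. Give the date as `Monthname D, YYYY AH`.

Ramadan 24, 1431 AH

Both dates share Julian Day Number 2455443; in the tabular Islamic calendar that is 24 Ramadan 1431 AH.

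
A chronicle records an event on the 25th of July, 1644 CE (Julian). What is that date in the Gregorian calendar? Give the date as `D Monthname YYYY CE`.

4 August 1644 CE

For dates in this range the Gregorian date is 10 days ahead of the Julian.
25 July 1644 Julian + 10 days → 4 August 1644 Gregorian.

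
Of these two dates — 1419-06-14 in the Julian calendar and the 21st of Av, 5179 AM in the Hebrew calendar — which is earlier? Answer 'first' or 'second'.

first

Converting both to JDN: 2239512 vs 2239572; the smaller is the first.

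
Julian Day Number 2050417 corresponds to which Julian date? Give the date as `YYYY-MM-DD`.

The proleptic Gregorian equivalent of JDN 2050417 is 1 October 901.
In the Julian calendar that day is 0901-09-26.

0901-09-26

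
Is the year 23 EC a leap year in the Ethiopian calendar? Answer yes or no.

23 mod 4 = 3; in the Ethiopian calendar a year is leap when year mod 4 = 3, so it is a leap year.

yes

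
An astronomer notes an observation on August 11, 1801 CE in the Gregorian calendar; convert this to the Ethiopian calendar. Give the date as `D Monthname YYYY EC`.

Julian Day Number of the source date = 2379084.
Converting JDN 2379084 to the Ethiopian calendar gives 6 Nehase 1793 EC.

6 Nehase 1793 EC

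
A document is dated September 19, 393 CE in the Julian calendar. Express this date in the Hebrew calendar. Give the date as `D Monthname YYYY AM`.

27 Elul 4153 AM

Julian Day Number of the source date = 1864863.
Converting JDN 1864863 to the Hebrew calendar gives 27 Elul 4153 AM.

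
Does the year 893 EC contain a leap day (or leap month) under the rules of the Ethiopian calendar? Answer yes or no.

no

893 mod 4 = 1; in the Ethiopian calendar a year is leap when year mod 4 = 3, so it is a common year.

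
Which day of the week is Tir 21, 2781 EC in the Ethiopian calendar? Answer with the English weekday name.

Saturday

In the Gregorian calendar this is 4 February 2789 (JDN 2739756).
Since JDN mod 7 = 5 (0 = Monday), the day is Saturday.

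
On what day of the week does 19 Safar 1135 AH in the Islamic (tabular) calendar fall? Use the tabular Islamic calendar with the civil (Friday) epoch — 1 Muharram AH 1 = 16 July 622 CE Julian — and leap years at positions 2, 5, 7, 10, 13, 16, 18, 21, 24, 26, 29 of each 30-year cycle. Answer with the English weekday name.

This is JDN 2350340 (29 November 1722 Gregorian).
JDN 2350340 mod 7 = 6, and JDN 0 was a Monday, so this is a Sunday.

Sunday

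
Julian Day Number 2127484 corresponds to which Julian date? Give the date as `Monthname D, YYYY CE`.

JDN 2127484 is 2 October 1112 in the proleptic Gregorian calendar.
In the Julian calendar that day is September 25, 1112 CE.

September 25, 1112 CE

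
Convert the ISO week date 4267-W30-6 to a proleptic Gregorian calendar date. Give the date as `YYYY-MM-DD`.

4267-07-27

ISO week 1 of 4267 is the week containing the first Thursday of 4267.
Week 30, day 6 (Saturday) lands on 4267-07-27.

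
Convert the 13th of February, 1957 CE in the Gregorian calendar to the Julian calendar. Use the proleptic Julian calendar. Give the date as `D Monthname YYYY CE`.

31 January 1957 CE

For dates in this range the Gregorian date is 13 days ahead of the Julian.
13 February 1957 Gregorian − 13 days → 31 January 1957 Julian.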